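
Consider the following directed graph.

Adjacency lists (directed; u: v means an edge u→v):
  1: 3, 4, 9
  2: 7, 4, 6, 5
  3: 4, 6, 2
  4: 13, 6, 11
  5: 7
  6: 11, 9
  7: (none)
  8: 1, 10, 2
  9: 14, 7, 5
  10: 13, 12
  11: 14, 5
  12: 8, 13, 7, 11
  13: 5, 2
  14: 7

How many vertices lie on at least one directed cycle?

6

A vertex is on a directed cycle iff it belongs to a strongly connected component of size ≥ 2 (or has a self-loop).
The vertices on cycles are {2, 4, 8, 10, 12, 13} — 6 in total.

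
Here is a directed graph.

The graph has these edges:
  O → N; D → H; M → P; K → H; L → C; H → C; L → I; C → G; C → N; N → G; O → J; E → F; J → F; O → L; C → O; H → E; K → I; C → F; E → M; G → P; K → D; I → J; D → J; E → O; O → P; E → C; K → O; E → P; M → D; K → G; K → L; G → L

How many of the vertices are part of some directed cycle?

9

A vertex is on a directed cycle iff it belongs to a strongly connected component of size ≥ 2 (or has a self-loop).
The vertices on cycles are {C, D, E, G, H, L, M, N, O} — 9 in total.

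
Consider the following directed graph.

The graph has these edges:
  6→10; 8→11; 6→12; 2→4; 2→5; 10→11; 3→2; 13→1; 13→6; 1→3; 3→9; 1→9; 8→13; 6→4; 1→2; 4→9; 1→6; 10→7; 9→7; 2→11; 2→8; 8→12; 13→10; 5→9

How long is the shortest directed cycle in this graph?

4

For each vertex v, BFS finds the shortest path from v back to v.
The shortest such closed walk is 13 → 1 → 2 → 8 → 13, length 4.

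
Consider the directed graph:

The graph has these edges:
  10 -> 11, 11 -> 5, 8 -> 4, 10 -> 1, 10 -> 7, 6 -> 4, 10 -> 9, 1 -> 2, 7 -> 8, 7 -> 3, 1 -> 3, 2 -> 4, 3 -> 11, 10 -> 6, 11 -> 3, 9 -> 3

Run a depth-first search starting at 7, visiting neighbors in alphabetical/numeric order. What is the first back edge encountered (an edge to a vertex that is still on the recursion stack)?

DFS from 7 (visiting neighbors in alphabetical/numeric order); mark gray on enter, black on exit:
7 gray
  3 gray
    11 gray
      11→3: 3 is gray → back edge
First back edge: 11 → 3.

11→3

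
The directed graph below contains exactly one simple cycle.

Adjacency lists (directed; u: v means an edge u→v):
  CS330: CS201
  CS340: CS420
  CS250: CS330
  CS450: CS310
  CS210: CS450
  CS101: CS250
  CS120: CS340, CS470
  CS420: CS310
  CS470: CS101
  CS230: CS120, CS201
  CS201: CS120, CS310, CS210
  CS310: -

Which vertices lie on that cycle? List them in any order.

CS101, CS120, CS201, CS250, CS330, CS470

DFS with gray/black marking from CS201:
CS201 gray
  CS120 gray
    CS340 gray
      CS420 gray
        CS310 gray
        CS310 black
      CS420 black
    CS340 black
    CS470 gray
      CS101 gray
        CS250 gray
          CS330 gray
            CS330→CS201: CS201 is gray → back edge
Back edge closes the cycle CS201 → CS120 → CS470 → CS101 → CS250 → CS330 → CS201; its vertices are {CS101, CS120, CS201, CS250, CS330, CS470}.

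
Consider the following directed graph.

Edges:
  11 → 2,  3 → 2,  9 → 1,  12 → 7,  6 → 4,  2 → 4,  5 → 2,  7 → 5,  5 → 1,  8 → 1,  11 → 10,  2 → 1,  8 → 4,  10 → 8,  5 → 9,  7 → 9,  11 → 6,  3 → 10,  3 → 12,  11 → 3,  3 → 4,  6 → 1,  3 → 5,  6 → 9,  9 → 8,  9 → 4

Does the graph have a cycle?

No

DFS with white/gray/black marking, starting from 5:
5 gray
  1 gray
  1 black
  2 gray
    4 gray
    4 black
    2→1: 1 black — skip
  2 black
  9 gray
    9→4: 4 black — skip
    8 gray
      8→1: 1 black — skip
      8→4: 4 black — skip
    8 black
    9→1: 1 black — skip
  9 black
5 black
3 gray
  3→5: 5 black — skip
  12 gray
    7 gray
      7→9: 9 black — skip
      7→5: 5 black — skip
    7 black
  12 black
  10 gray
    10→8: 8 black — skip
  10 black
  3→4: 4 black — skip
  3→2: 2 black — skip
3 black
6 gray
  6→9: 9 black — skip
  6→4: 4 black — skip
  6→1: 1 black — skip
6 black
11 gray
  11→2: 2 black — skip
  11→3: 3 black — skip
  11→10: 10 black — skip
  11→6: 6 black — skip
11 black
Every edge goes to a white or black vertex — no back edge, so the graph is acyclic.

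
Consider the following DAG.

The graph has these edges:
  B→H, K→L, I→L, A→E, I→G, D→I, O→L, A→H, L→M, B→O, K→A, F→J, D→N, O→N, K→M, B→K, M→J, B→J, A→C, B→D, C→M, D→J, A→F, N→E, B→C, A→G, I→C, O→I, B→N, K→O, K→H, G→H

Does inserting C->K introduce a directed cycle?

Yes

Adding C→K creates a cycle iff K can already reach C.
Path from K: K → A → C.
So K → … → C → K is a cycle.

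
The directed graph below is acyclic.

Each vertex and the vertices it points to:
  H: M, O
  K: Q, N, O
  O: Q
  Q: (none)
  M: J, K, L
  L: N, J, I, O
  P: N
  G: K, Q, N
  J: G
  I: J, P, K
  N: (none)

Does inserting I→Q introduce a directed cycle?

Adding I→Q creates a cycle iff Q can already reach I.
Explore from Q: no path reaches I. The graph stays acyclic.

No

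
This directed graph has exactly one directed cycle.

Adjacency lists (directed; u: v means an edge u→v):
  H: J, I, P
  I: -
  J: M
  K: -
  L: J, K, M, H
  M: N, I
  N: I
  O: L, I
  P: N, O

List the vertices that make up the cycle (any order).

H, L, O, P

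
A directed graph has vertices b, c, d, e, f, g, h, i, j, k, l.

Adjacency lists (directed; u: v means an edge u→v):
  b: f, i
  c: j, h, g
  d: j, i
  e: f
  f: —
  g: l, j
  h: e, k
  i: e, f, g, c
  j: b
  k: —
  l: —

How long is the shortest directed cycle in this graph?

4

For each vertex v, BFS finds the shortest path from v back to v.
The shortest such closed walk is i → g → j → b → i, length 4.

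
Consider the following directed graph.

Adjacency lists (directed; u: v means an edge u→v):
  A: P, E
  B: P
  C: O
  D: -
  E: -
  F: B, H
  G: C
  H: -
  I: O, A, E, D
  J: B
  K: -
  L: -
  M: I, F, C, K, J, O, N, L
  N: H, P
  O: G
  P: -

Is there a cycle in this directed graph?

DFS with white/gray/black marking, starting from O:
O gray
  G gray
    C gray
      C→O: O is gray → back edge
Back edge found, so a cycle exists: O → G → C → O.

Yes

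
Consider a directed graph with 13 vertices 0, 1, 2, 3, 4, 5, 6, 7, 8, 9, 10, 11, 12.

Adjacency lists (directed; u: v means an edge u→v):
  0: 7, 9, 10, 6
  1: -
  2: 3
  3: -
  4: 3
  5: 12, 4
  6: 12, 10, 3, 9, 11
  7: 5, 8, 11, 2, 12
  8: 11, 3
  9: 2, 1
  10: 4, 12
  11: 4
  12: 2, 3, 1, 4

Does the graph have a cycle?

No

DFS with white/gray/black marking, starting from 9:
9 gray
  2 gray
    3 gray
    3 black
  2 black
  1 gray
  1 black
9 black
0 gray
  7 gray
    5 gray
      12 gray
        12→2: 2 black — skip
        12→3: 3 black — skip
        12→1: 1 black — skip
        4 gray
          4→3: 3 black — skip
        4 black
      12 black
      5→4: 4 black — skip
    5 black
    8 gray
      11 gray
        11→4: 4 black — skip
      11 black
      8→3: 3 black — skip
    8 black
    7→11: 11 black — skip
    7→2: 2 black — skip
    7→12: 12 black — skip
  7 black
  0→9: 9 black — skip
  10 gray
    10→4: 4 black — skip
    10→12: 12 black — skip
  10 black
  6 gray
    6→12: 12 black — skip
    6→10: 10 black — skip
    6→3: 3 black — skip
    6→9: 9 black — skip
    6→11: 11 black — skip
  6 black
0 black
Every edge goes to a white or black vertex — no back edge, so the graph is acyclic.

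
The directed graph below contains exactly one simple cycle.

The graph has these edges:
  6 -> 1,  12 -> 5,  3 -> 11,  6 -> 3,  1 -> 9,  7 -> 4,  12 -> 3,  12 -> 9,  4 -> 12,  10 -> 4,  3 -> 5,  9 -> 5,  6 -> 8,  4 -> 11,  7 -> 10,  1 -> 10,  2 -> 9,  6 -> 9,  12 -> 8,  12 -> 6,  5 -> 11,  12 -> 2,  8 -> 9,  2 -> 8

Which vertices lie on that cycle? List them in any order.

DFS with gray/black marking from 4:
4 gray
  11 gray
  11 black
  12 gray
    9 gray
      5 gray
        5→11: 11 black — skip
      5 black
    9 black
    8 gray
      8→9: 9 black — skip
    8 black
    2 gray
      2→8: 8 black — skip
      2→9: 9 black — skip
    2 black
    12→5: 5 black — skip
    6 gray
      3 gray
        3→5: 5 black — skip
        3→11: 11 black — skip
      3 black
      1 gray
        1→9: 9 black — skip
        10 gray
          10→4: 4 is gray → back edge
Back edge closes the cycle 4 → 12 → 6 → 1 → 10 → 4; its vertices are {1, 4, 6, 10, 12}.

1, 4, 6, 10, 12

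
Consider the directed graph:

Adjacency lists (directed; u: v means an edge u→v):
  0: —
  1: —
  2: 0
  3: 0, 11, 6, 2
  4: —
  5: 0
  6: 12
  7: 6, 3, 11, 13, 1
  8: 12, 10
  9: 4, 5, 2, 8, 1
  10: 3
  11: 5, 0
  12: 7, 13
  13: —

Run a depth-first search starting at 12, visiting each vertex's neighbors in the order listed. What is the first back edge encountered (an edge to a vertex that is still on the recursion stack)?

6→12

DFS from 12 (visiting each vertex's neighbors in the order listed); mark gray on enter, black on exit:
12 gray
  7 gray
    6 gray
      6→12: 12 is gray → back edge
First back edge: 6 → 12.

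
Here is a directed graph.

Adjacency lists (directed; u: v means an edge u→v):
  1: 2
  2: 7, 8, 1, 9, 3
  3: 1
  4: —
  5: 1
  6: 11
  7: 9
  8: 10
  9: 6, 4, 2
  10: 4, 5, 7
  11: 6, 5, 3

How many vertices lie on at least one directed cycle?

10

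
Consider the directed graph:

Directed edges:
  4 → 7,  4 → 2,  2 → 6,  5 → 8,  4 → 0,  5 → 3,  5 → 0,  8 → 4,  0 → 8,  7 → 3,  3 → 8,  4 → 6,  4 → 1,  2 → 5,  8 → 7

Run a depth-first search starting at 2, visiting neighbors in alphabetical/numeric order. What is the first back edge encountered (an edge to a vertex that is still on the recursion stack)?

4→0

DFS from 2 (visiting neighbors in alphabetical/numeric order); mark gray on enter, black on exit:
2 gray
  5 gray
    0 gray
      8 gray
        4 gray
          4→0: 0 is gray → back edge
First back edge: 4 → 0.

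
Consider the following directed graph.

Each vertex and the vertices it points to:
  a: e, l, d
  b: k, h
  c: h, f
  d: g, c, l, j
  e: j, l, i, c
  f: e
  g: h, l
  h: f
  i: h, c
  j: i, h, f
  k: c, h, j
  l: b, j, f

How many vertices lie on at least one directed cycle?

A vertex is on a directed cycle iff it belongs to a strongly connected component of size ≥ 2 (or has a self-loop).
The vertices on cycles are {b, c, e, f, h, i, j, k, l} — 9 in total.

9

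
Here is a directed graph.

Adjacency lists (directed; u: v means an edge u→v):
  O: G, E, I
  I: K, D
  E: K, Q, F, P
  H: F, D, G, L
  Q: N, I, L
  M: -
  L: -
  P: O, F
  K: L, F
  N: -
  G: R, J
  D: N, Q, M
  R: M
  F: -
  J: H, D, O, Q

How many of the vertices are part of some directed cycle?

A vertex is on a directed cycle iff it belongs to a strongly connected component of size ≥ 2 (or has a self-loop).
The vertices on cycles are {D, E, G, H, I, J, O, P, Q} — 9 in total.

9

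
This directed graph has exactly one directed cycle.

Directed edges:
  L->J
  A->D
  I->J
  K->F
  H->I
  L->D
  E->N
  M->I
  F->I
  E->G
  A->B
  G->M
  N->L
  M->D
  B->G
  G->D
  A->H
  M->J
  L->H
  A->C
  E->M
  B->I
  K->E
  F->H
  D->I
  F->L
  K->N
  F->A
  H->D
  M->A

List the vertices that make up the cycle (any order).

DFS with gray/black marking from G:
G gray
  M gray
    D gray
      I gray
        J gray
        J black
      I black
    D black
    A gray
      H gray
        H→D: D black — skip
        H→I: I black — skip
      H black
      C gray
      C black
      B gray
        B→G: G is gray → back edge
Back edge closes the cycle G → M → A → B → G; its vertices are {A, B, G, M}.

A, B, G, M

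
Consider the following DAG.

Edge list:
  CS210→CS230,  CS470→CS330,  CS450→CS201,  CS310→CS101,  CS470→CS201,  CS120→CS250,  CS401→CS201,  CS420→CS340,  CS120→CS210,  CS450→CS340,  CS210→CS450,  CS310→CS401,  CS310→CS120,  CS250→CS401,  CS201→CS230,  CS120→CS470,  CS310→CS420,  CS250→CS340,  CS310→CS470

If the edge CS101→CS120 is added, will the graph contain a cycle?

No

Adding CS101→CS120 creates a cycle iff CS120 can already reach CS101.
Explore from CS120: no path reaches CS101. The graph stays acyclic.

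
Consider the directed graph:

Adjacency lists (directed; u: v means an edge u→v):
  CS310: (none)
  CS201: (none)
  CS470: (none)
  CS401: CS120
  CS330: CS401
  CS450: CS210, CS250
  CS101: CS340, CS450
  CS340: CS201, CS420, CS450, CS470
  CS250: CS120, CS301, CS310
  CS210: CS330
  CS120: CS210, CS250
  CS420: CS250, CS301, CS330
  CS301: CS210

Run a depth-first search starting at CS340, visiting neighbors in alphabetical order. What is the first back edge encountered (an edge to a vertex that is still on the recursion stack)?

CS401→CS120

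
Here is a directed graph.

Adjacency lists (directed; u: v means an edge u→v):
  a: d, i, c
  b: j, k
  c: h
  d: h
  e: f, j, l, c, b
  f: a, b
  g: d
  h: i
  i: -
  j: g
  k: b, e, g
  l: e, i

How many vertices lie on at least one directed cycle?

A vertex is on a directed cycle iff it belongs to a strongly connected component of size ≥ 2 (or has a self-loop).
The vertices on cycles are {b, e, f, k, l} — 5 in total.

5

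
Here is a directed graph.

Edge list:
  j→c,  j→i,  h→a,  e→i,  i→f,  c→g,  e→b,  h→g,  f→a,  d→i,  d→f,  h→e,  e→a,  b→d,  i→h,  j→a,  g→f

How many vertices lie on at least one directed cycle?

A vertex is on a directed cycle iff it belongs to a strongly connected component of size ≥ 2 (or has a self-loop).
The vertices on cycles are {b, d, e, h, i} — 5 in total.

5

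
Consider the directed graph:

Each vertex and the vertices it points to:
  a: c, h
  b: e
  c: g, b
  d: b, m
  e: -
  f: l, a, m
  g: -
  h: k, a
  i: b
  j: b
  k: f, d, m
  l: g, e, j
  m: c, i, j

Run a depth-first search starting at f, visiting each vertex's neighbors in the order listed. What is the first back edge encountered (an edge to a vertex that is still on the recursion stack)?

DFS from f (visiting each vertex's neighbors in the order listed); mark gray on enter, black on exit:
f gray
  l gray
    g gray
    g black
    e gray
    e black
    j gray
      b gray
        b→e: e black — skip
      b black
    j black
  l black
  a gray
    c gray
      c→g: g black — skip
      c→b: b black — skip
    c black
    h gray
      k gray
        k→f: f is gray → back edge
First back edge: k → f.

k→f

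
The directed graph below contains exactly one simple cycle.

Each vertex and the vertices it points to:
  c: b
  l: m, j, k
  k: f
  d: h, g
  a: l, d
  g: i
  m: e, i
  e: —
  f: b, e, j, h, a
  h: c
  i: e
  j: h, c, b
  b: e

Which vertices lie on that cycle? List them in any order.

a, f, k, l

DFS with gray/black marking from f:
f gray
  b gray
    e gray
    e black
  b black
  f→e: e black — skip
  j gray
    h gray
      c gray
        c→b: b black — skip
      c black
    h black
    j→c: c black — skip
    j→b: b black — skip
  j black
  f→h: h black — skip
  a gray
    l gray
      m gray
        m→e: e black — skip
        i gray
          i→e: e black — skip
        i black
      m black
      l→j: j black — skip
      k gray
        k→f: f is gray → back edge
Back edge closes the cycle f → a → l → k → f; its vertices are {a, f, k, l}.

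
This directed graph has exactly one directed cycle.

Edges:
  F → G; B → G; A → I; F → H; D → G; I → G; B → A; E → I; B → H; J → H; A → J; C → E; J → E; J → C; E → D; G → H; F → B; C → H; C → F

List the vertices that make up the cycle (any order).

A, B, C, F, J

DFS with gray/black marking from A:
A gray
  I gray
    G gray
      H gray
      H black
    G black
  I black
  J gray
    J→H: H black — skip
    C gray
      C→H: H black — skip
      F gray
        F→H: H black — skip
        F→G: G black — skip
        B gray
          B→G: G black — skip
          B→H: H black — skip
          B→A: A is gray → back edge
Back edge closes the cycle A → J → C → F → B → A; its vertices are {A, B, C, F, J}.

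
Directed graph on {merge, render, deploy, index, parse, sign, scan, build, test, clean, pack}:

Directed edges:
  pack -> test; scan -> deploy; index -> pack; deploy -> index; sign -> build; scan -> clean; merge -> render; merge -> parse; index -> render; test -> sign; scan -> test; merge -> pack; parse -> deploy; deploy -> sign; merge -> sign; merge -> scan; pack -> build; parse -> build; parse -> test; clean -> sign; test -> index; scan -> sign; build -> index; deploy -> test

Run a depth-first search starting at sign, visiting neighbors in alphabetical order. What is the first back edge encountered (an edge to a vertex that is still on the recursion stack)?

pack→build

DFS from sign (visiting neighbors in alphabetical order); mark gray on enter, black on exit:
sign gray
  build gray
    index gray
      pack gray
        pack→build: build is gray → back edge
First back edge: pack → build.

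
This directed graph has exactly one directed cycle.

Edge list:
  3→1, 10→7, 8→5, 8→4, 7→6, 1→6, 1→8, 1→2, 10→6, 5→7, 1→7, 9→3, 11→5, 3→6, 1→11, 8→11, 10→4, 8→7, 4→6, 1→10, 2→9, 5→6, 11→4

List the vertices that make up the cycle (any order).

DFS with gray/black marking from 3:
3 gray
  6 gray
  6 black
  1 gray
    10 gray
      10→6: 6 black — skip
      7 gray
        7→6: 6 black — skip
      7 black
      4 gray
        4→6: 6 black — skip
      4 black
    10 black
    8 gray
      5 gray
        5→7: 7 black — skip
        5→6: 6 black — skip
      5 black
      8→4: 4 black — skip
      11 gray
        11→4: 4 black — skip
        11→5: 5 black — skip
      11 black
      8→7: 7 black — skip
    8 black
    1→11: 11 black — skip
    2 gray
      9 gray
        9→3: 3 is gray → back edge
Back edge closes the cycle 3 → 1 → 2 → 9 → 3; its vertices are {1, 2, 3, 9}.

1, 2, 3, 9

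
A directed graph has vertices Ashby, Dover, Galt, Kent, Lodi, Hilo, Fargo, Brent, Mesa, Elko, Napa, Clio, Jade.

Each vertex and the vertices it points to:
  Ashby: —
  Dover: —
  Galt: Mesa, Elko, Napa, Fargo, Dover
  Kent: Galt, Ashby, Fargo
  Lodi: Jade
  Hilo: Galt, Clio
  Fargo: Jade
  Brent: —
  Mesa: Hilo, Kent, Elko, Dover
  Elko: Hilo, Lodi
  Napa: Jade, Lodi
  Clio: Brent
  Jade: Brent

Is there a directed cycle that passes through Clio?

No

Clio lies on a cycle iff there is a path from Clio back to itself.
Exploring from Clio, it never reaches itself; equivalently, its strongly connected component is a singleton.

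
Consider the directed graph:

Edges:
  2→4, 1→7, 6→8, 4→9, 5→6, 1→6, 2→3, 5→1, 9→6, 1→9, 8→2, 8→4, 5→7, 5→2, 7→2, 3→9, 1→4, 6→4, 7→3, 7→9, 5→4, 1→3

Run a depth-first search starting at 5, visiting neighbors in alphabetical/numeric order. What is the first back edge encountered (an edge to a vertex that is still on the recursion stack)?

DFS from 5 (visiting neighbors in alphabetical/numeric order); mark gray on enter, black on exit:
5 gray
  1 gray
    3 gray
      9 gray
        6 gray
          4 gray
            4→9: 9 is gray → back edge
First back edge: 4 → 9.

4→9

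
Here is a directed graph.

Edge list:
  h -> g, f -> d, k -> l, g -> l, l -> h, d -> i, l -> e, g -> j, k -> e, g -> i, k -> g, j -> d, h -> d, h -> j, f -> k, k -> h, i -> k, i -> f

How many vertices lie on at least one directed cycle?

8

A vertex is on a directed cycle iff it belongs to a strongly connected component of size ≥ 2 (or has a self-loop).
The vertices on cycles are {d, f, g, h, i, j, k, l} — 8 in total.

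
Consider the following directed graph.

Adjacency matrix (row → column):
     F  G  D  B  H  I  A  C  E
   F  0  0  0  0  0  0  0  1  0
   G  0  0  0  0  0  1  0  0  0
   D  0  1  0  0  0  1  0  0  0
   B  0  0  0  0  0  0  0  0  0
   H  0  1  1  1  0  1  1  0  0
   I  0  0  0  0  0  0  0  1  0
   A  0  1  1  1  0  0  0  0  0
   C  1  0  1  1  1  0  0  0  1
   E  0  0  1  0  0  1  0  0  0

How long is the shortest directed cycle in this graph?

For each vertex v, BFS finds the shortest path from v back to v.
The shortest such closed walk is C → F → C, length 2.

2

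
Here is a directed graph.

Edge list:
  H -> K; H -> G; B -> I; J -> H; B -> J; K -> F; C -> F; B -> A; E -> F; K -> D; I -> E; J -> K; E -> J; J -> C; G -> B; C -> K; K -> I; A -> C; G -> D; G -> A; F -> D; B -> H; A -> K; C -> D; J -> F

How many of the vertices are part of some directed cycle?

A vertex is on a directed cycle iff it belongs to a strongly connected component of size ≥ 2 (or has a self-loop).
The vertices on cycles are {A, B, C, E, G, H, I, J, K} — 9 in total.

9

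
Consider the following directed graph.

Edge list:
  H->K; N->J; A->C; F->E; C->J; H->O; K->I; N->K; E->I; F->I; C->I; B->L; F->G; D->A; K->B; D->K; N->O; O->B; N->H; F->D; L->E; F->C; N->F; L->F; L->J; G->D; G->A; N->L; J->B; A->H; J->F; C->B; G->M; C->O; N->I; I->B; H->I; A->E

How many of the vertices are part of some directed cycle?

13

A vertex is on a directed cycle iff it belongs to a strongly connected component of size ≥ 2 (or has a self-loop).
The vertices on cycles are {A, B, C, D, E, F, G, H, I, J, K, L, O} — 13 in total.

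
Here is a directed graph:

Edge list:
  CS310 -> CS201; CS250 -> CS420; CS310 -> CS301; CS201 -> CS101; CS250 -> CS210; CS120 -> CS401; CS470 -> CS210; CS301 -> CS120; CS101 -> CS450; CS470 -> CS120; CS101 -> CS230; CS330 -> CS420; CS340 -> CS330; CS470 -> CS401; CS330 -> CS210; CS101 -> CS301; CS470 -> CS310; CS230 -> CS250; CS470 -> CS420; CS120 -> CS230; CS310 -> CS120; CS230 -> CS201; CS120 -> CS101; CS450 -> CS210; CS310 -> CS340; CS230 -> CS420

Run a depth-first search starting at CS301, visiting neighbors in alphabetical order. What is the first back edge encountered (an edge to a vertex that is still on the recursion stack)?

CS201->CS101

DFS from CS301 (visiting neighbors in alphabetical order); mark gray on enter, black on exit:
CS301 gray
  CS120 gray
    CS101 gray
      CS230 gray
        CS201 gray
          CS201→CS101: CS101 is gray → back edge
First back edge: CS201 → CS101.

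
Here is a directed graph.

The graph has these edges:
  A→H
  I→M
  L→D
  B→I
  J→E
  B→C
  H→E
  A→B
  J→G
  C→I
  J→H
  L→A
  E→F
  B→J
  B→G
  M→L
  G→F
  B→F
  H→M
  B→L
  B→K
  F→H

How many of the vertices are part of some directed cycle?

11

A vertex is on a directed cycle iff it belongs to a strongly connected component of size ≥ 2 (or has a self-loop).
The vertices on cycles are {A, B, C, E, F, G, H, I, J, L, M} — 11 in total.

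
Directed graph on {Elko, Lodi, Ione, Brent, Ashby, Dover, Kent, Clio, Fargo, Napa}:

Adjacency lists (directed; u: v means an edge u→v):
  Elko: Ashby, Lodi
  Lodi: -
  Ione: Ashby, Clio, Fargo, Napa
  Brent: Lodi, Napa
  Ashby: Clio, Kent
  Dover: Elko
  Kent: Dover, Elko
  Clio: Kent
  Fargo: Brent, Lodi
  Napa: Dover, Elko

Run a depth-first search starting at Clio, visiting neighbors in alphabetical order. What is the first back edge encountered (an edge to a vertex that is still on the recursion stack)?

Ashby→Clio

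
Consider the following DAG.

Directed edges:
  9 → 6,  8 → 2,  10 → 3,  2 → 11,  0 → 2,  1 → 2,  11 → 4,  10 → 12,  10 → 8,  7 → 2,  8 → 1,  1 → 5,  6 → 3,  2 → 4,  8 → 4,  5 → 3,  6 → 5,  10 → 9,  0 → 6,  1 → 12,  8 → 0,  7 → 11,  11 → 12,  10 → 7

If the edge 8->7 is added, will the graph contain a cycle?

Adding 8→7 creates a cycle iff 7 can already reach 8.
Explore from 7: no path reaches 8. The graph stays acyclic.

No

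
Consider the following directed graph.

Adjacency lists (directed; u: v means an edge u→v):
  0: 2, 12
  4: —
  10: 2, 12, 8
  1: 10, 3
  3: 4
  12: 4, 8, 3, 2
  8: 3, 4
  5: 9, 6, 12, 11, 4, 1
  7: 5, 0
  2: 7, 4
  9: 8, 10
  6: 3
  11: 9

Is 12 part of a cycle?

12 is on a cycle iff 12 can reach itself via ≥1 edge.
12 → 2 → 7 → 5 → 12 — yes.

Yes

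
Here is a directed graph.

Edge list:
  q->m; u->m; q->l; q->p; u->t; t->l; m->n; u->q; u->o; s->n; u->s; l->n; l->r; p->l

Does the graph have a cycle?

No

DFS with white/gray/black marking, starting from n:
n gray
n black
l gray
  l→n: n black — skip
  r gray
  r black
l black
m gray
  m→n: n black — skip
m black
o gray
o black
p gray
  p→l: l black — skip
p black
q gray
  q→m: m black — skip
  q→p: p black — skip
  q→l: l black — skip
q black
s gray
  s→n: n black — skip
s black
t gray
  t→l: l black — skip
t black
u gray
  u→s: s black — skip
  u→q: q black — skip
  u→m: m black — skip
  u→o: o black — skip
  u→t: t black — skip
u black
Every edge goes to a white or black vertex — no back edge, so the graph is acyclic.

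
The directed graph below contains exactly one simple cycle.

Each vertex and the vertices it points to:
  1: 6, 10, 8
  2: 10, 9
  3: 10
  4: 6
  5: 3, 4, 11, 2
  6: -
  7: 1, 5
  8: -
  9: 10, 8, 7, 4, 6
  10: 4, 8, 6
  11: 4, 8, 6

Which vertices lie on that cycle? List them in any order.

2, 5, 7, 9

DFS with gray/black marking from 7:
7 gray
  1 gray
    6 gray
    6 black
    10 gray
      4 gray
        4→6: 6 black — skip
      4 black
      8 gray
      8 black
      10→6: 6 black — skip
    10 black
    1→8: 8 black — skip
  1 black
  5 gray
    3 gray
      3→10: 10 black — skip
    3 black
    5→4: 4 black — skip
    11 gray
      11→4: 4 black — skip
      11→8: 8 black — skip
      11→6: 6 black — skip
    11 black
    2 gray
      2→10: 10 black — skip
      9 gray
        9→10: 10 black — skip
        9→8: 8 black — skip
        9→7: 7 is gray → back edge
Back edge closes the cycle 7 → 5 → 2 → 9 → 7; its vertices are {2, 5, 7, 9}.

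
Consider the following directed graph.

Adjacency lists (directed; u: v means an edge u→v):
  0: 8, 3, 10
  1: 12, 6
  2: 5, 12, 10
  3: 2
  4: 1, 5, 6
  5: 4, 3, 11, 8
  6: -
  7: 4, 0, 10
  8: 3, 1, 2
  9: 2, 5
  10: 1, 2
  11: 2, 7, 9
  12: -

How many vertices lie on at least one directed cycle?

A vertex is on a directed cycle iff it belongs to a strongly connected component of size ≥ 2 (or has a self-loop).
The vertices on cycles are {0, 2, 3, 4, 5, 7, 8, 9, 10, 11} — 10 in total.

10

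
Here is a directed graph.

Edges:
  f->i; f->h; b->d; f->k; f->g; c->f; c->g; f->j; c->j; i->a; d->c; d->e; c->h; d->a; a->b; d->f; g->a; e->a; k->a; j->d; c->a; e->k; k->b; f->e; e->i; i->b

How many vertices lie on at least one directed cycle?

A vertex is on a directed cycle iff it belongs to a strongly connected component of size ≥ 2 (or has a self-loop).
The vertices on cycles are {a, b, c, d, e, f, g, i, j, k} — 10 in total.

10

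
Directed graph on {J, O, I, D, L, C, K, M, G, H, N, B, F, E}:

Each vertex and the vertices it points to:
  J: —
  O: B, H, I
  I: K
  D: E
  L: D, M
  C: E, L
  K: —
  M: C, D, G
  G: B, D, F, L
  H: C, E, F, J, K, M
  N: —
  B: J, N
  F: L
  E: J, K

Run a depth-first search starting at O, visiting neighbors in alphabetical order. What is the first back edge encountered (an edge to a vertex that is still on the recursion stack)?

M->C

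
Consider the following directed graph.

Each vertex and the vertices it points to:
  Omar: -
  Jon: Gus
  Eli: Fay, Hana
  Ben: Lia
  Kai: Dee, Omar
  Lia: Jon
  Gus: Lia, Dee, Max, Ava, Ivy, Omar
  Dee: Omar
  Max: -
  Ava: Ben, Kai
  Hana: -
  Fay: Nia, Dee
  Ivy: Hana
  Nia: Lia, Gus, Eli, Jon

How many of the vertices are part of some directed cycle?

A vertex is on a directed cycle iff it belongs to a strongly connected component of size ≥ 2 (or has a self-loop).
The vertices on cycles are {Ava, Ben, Eli, Fay, Gus, Jon, Lia, Nia} — 8 in total.

8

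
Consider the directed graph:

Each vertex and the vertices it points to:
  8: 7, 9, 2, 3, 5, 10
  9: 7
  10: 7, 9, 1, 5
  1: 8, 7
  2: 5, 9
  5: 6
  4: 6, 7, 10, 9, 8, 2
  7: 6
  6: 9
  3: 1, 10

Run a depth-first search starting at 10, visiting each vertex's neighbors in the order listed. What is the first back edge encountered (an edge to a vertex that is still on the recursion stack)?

DFS from 10 (visiting each vertex's neighbors in the order listed); mark gray on enter, black on exit:
10 gray
  7 gray
    6 gray
      9 gray
        9→7: 7 is gray → back edge
First back edge: 9 → 7.

9→7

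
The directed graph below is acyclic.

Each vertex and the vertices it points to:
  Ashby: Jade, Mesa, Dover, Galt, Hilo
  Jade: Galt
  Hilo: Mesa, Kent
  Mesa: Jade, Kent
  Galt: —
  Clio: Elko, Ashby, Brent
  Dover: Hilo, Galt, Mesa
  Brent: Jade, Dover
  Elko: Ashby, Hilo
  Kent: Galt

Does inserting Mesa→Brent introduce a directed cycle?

Adding Mesa→Brent creates a cycle iff Brent can already reach Mesa.
Path from Brent: Brent → Dover → Mesa.
So Brent → … → Mesa → Brent is a cycle.

Yes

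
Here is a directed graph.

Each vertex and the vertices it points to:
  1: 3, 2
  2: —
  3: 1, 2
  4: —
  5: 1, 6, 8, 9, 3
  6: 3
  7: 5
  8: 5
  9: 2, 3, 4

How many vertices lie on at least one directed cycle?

4

A vertex is on a directed cycle iff it belongs to a strongly connected component of size ≥ 2 (or has a self-loop).
The vertices on cycles are {1, 3, 5, 8} — 4 in total.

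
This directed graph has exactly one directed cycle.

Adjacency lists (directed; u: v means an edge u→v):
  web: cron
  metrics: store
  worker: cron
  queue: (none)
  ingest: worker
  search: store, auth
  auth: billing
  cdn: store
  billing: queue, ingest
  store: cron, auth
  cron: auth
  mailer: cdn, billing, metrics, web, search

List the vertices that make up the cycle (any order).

DFS with gray/black marking from billing:
billing gray
  queue gray
  queue black
  ingest gray
    worker gray
      cron gray
        auth gray
          auth→billing: billing is gray → back edge
Back edge closes the cycle billing → ingest → worker → cron → auth → billing; its vertices are {auth, cron, ingest, worker, billing}.

auth, cron, ingest, worker, billing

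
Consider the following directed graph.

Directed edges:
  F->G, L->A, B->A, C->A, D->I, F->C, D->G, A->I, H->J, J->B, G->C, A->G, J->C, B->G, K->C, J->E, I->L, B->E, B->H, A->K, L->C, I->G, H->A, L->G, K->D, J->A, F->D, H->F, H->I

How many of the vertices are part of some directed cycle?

A vertex is on a directed cycle iff it belongs to a strongly connected component of size ≥ 2 (or has a self-loop).
The vertices on cycles are {A, B, C, D, G, H, I, J, K, L} — 10 in total.

10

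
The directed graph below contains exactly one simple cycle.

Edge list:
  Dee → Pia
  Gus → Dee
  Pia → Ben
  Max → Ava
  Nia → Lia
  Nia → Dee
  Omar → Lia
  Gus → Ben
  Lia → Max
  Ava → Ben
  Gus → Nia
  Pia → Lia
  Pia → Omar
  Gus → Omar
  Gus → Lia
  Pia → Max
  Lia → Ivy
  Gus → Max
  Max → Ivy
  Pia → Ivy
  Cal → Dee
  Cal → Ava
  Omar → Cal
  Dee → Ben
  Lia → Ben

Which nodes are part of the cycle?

Cal, Dee, Pia, Omar

DFS with gray/black marking from Omar:
Omar gray
  Lia gray
    Ben gray
    Ben black
    Max gray
      Ivy gray
      Ivy black
      Ava gray
        Ava→Ben: Ben black — skip
      Ava black
    Max black
    Lia→Ivy: Ivy black — skip
  Lia black
  Cal gray
    Cal→Ava: Ava black — skip
    Dee gray
      Dee→Ben: Ben black — skip
      Pia gray
        Pia→Ivy: Ivy black — skip
        Pia→Omar: Omar is gray → back edge
Back edge closes the cycle Omar → Cal → Dee → Pia → Omar; its vertices are {Cal, Dee, Pia, Omar}.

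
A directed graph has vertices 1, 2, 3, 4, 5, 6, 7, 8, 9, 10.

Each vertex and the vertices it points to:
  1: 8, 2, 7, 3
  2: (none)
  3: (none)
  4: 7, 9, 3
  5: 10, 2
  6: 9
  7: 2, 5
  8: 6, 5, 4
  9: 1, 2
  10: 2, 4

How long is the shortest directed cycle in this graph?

For each vertex v, BFS finds the shortest path from v back to v.
The shortest such closed walk is 1 → 8 → 6 → 9 → 1, length 4.

4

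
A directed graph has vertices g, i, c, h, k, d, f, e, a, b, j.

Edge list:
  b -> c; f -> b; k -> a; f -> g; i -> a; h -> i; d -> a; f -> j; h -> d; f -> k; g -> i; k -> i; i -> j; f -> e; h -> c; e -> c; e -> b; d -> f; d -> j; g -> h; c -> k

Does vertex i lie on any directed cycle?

i lies on a cycle iff there is a path from i back to itself.
Exploring from i, it never reaches itself; equivalently, its strongly connected component is a singleton.

No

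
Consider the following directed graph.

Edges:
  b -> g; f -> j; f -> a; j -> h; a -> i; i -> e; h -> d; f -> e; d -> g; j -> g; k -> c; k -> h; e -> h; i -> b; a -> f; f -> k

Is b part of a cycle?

b lies on a cycle iff there is a path from b back to itself.
Exploring from b, it never reaches itself; equivalently, its strongly connected component is a singleton.

No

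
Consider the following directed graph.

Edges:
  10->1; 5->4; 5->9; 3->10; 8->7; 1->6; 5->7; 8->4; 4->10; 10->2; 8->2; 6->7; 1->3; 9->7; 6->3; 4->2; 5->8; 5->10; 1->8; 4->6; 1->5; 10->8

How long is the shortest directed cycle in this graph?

3

For each vertex v, BFS finds the shortest path from v back to v.
The shortest such closed walk is 1 → 3 → 10 → 1, length 3.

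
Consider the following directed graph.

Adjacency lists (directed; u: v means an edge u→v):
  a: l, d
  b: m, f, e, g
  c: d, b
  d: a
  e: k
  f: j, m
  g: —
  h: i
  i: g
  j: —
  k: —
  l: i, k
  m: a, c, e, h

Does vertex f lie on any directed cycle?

Yes

f is on a cycle iff f can reach itself via ≥1 edge.
f → m → c → b → f — yes.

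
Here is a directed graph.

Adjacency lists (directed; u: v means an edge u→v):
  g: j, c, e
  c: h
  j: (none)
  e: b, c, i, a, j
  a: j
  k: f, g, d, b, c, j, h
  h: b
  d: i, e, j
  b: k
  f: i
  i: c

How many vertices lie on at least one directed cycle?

9

A vertex is on a directed cycle iff it belongs to a strongly connected component of size ≥ 2 (or has a self-loop).
The vertices on cycles are {b, c, d, e, f, g, h, i, k} — 9 in total.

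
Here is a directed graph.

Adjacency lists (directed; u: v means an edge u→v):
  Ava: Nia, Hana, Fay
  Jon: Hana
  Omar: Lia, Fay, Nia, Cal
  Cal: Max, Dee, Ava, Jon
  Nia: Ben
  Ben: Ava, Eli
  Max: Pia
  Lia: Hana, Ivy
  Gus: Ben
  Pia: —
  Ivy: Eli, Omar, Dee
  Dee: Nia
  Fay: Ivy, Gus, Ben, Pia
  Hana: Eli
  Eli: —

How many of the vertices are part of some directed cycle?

A vertex is on a directed cycle iff it belongs to a strongly connected component of size ≥ 2 (or has a self-loop).
The vertices on cycles are {Ava, Ben, Cal, Dee, Fay, Gus, Ivy, Lia, Nia, Omar} — 10 in total.

10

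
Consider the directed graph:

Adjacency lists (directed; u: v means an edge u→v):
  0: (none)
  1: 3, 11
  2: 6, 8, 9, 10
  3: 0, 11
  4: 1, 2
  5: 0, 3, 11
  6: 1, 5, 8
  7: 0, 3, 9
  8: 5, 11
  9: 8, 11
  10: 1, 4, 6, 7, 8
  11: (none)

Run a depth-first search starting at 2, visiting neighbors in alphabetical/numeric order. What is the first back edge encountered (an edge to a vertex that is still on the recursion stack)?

4→2

DFS from 2 (visiting neighbors in alphabetical/numeric order); mark gray on enter, black on exit:
2 gray
  6 gray
    1 gray
      3 gray
        0 gray
        0 black
        11 gray
        11 black
      3 black
      1→11: 11 black — skip
    1 black
    5 gray
      5→0: 0 black — skip
      5→3: 3 black — skip
      5→11: 11 black — skip
    5 black
    8 gray
      8→5: 5 black — skip
      8→11: 11 black — skip
    8 black
  6 black
  2→8: 8 black — skip
  9 gray
    9→8: 8 black — skip
    9→11: 11 black — skip
  9 black
  10 gray
    10→1: 1 black — skip
    4 gray
      4→1: 1 black — skip
      4→2: 2 is gray → back edge
First back edge: 4 → 2.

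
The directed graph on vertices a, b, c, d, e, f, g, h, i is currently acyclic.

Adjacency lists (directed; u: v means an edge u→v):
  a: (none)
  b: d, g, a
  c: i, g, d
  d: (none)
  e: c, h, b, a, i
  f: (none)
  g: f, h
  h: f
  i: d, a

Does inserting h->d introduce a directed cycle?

No

Adding h→d creates a cycle iff d can already reach h.
Explore from d: no path reaches h. The graph stays acyclic.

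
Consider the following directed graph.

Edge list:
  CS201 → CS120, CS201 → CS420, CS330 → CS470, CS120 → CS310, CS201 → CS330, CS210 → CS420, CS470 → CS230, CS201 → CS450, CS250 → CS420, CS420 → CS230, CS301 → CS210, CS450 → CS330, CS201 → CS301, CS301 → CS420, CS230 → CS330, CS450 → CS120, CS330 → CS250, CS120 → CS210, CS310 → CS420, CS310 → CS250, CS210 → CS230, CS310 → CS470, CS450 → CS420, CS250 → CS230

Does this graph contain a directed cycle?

DFS with white/gray/black marking, starting from CS250:
CS250 gray
  CS230 gray
    CS330 gray
      CS330→CS250: CS250 is gray → back edge
Back edge found, so a cycle exists: CS250 → CS230 → CS330 → CS250.

Yes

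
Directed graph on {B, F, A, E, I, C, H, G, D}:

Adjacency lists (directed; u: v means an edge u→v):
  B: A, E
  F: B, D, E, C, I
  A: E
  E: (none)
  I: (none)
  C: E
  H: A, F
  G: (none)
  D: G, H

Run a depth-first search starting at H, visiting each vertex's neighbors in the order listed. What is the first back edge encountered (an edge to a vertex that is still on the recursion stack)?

DFS from H (visiting each vertex's neighbors in the order listed); mark gray on enter, black on exit:
H gray
  A gray
    E gray
    E black
  A black
  F gray
    B gray
      B→A: A black — skip
      B→E: E black — skip
    B black
    D gray
      G gray
      G black
      D→H: H is gray → back edge
First back edge: D → H.

D->H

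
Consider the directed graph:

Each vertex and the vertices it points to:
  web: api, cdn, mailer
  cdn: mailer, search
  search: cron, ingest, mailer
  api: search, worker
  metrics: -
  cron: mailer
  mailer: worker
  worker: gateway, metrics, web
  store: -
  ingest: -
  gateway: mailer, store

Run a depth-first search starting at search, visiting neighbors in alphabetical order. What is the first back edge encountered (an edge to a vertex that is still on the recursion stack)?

DFS from search (visiting neighbors in alphabetical order); mark gray on enter, black on exit:
search gray
  cron gray
    mailer gray
      worker gray
        gateway gray
          gateway→mailer: mailer is gray → back edge
First back edge: gateway → mailer.

gateway->mailer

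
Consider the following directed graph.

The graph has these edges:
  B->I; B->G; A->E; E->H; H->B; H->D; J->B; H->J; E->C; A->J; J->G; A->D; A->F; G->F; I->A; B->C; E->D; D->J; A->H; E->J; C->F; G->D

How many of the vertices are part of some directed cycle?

A vertex is on a directed cycle iff it belongs to a strongly connected component of size ≥ 2 (or has a self-loop).
The vertices on cycles are {A, B, D, E, G, H, I, J} — 8 in total.

8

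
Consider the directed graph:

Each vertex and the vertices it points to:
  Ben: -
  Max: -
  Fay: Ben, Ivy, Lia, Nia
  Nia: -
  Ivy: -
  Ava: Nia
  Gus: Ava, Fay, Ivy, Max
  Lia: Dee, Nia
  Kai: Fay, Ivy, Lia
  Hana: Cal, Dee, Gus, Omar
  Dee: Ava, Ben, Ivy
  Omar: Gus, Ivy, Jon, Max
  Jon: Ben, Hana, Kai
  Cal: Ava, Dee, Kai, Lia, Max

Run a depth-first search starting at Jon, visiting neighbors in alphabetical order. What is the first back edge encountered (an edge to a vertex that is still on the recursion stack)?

DFS from Jon (visiting neighbors in alphabetical order); mark gray on enter, black on exit:
Jon gray
  Ben gray
  Ben black
  Hana gray
    Cal gray
      Ava gray
        Nia gray
        Nia black
      Ava black
      Dee gray
        Dee→Ava: Ava black — skip
        Dee→Ben: Ben black — skip
        Ivy gray
        Ivy black
      Dee black
      Kai gray
        Fay gray
          Fay→Ben: Ben black — skip
          Fay→Ivy: Ivy black — skip
          Lia gray
            Lia→Dee: Dee black — skip
            Lia→Nia: Nia black — skip
          Lia black
          Fay→Nia: Nia black — skip
        Fay black
        Kai→Ivy: Ivy black — skip
        Kai→Lia: Lia black — skip
      Kai black
      Cal→Lia: Lia black — skip
      Max gray
      Max black
    Cal black
    Hana→Dee: Dee black — skip
    Gus gray
      Gus→Ava: Ava black — skip
      Gus→Fay: Fay black — skip
      Gus→Ivy: Ivy black — skip
      Gus→Max: Max black — skip
    Gus black
    Omar gray
      Omar→Gus: Gus black — skip
      Omar→Ivy: Ivy black — skip
      Omar→Jon: Jon is gray → back edge
First back edge: Omar → Jon.

Omar→Jon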